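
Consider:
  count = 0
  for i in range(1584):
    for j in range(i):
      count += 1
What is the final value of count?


For each i, the inner loop runs i times:
  i=0: inner runs 0 times
  i=1: inner runs 1 time
  i=2: inner runs 2 times
  i=3: inner runs 3 times
  i=4: inner runs 4 times
  i=5: inner runs 5 times
  i=6: inner runs 6 times
  i=7: inner runs 7 times
  ...
Total = 0 + 1 + 2 + ... + 1583 = 1584*(1584-1)/2 = 1253736


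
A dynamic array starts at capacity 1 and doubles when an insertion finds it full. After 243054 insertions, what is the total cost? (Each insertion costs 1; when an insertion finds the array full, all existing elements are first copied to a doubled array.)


Insertion cost: 243054 (one per element)
Resizes occur just before inserting elements 2, 3, 5, 9, ...
Elements copied at each resize: 1 + 2 + 4 + 8 + 16 + 32 + 64 + 128 + 256 + 512 + 1024 + 2048 + 4096 + 8192 + 16384 + 32768 + 65536 + 131072
Sum of copies = 262143 (geometric series: 2^k - 1)
Total = 243054 + 262143 = 505197


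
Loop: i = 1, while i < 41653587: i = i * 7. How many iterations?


i multiplies by 7 each step:
i = 1 -> 7 -> 49 -> 343 -> 2401 -> 16807 -> 117649 -> 823543 -> 5764801 -> 40353607 -> 282475249 (stop)
Iterations = ceil(log_7(41653587)) = 10


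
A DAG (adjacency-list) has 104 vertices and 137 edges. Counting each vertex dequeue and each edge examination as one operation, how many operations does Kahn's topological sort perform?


V = 104 (vertex processing)
E = 137 (edge processing)
V + E = 104 + 137 = 241


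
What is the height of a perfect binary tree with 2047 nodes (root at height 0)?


A perfect binary tree with 2047 nodes:
  2047 = 2^11 - 1
  Levels: 0, 1, ..., 10
  Height = 10


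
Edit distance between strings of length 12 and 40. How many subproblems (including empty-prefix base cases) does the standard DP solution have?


The table includes base cases (empty prefixes).
Rows: (m+1) = 13
Columns: (n+1) = 41
Total = 13 * 41 = 533


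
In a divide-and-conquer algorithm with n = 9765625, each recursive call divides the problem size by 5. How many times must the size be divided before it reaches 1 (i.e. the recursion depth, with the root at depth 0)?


Number of divisions = log_5(9765625)
Sizes: 9765625 -> 1953125 -> 390625 -> 78125 -> 15625 -> 3125 -> 625 -> 125 -> 25 -> 5 -> 1 (10 divisions)
Recursion depth = 10


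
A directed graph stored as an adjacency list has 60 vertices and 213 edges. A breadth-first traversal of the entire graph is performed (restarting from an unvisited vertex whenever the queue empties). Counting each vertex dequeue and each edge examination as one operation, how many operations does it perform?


A full BFS traversal dequeues each vertex once and examines each edge once.
Vertex visits: 60
Edge visits: 213
V + E = 60 + 213 = 273


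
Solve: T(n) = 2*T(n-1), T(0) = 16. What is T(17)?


Unrolling:
T(17) = 2*T(16) = 2^2*T(15) = ... = 2^17*T(0)
= 2^17 * 16
= 131072 * 16 = 2097152


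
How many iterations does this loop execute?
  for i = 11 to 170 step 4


The loop variable i takes values starting at 11 and increments by 4 each iteration.
Sequence: i = 11, 15, 19, 23, 27, 31, 35, 39, 43, ...
The upper bound 170 is inclusive, so the count is floor((last - first) / step) + 1:
floor((170 - 11) / 4) + 1 = floor(159/4) + 1 = 39 + 1 = 40


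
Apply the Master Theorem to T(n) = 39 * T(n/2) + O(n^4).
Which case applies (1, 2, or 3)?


The Master Theorem: T(n) = a*T(n/b) + O(n^c)
  a = 39, b = 2, c = 4
log_b(a) = log_2(39) ~ 5.285
Compare b^c with a: 2^4 = 16 < 39, so c < log_b(a).
Since c < log_b(a), Case 1 applies.
T(n) = O(n^(log_2 39)) ~ O(n^5.285)
Master Theorem case = 1


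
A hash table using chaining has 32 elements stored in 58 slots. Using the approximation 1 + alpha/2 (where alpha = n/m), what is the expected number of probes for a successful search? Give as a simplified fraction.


Load factor alpha = n/m = 32/58
Expected probes = 1 + alpha/2 = 1 + 32/(2*58)
= 1 + 32/116
= 116/116 + 32/116
= 148/116
Simplify: 37/29


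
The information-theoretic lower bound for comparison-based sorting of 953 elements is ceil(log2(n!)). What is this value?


A binary decision tree of height h has at most 2^h leaves and needs at least n! of them, so h >= ceil(log2(n!)).
953! is far too large to multiply out, so use Stirling's series:
  ln(n!) ~ n ln n - n + (1/2) ln(2 pi n) + 1/(12n)  (error below 1/(360 n^3), negligible here)
  ln(953) = 6.8596149
  n ln n = 953 * 6.8596149 = 6537.2130
  (1/2) ln(2 pi * 953) = (1/2) ln(5987.8756) = 4.3487
  1/(12*953) = 0.0001
  ln(953!) ~ 6537.2130 - 953 + 4.3487 + 0.0001 = 5588.5618
Convert to base 2: log2(953!) = 5588.5618 / ln 2 = 5588.5618 / 0.69314718 = 8062.5904
ceil(8062.5904) = 8063


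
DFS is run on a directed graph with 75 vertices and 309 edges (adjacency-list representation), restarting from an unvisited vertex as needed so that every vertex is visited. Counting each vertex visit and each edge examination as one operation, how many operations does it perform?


A full DFS traversal processes each vertex exactly once (push/pop on stack).
Each directed edge is examined once.
V = 75, E = 309
V + E = 384


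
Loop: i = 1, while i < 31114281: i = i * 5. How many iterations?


i multiplies by 5 each step:
i = 1 -> 5 -> 25 -> 125 -> 625 -> 3125 -> 15625 -> 78125 -> 390625 -> 1953125 -> 9765625 -> 48828125 (stop)
Iterations = ceil(log_5(31114281)) = 11


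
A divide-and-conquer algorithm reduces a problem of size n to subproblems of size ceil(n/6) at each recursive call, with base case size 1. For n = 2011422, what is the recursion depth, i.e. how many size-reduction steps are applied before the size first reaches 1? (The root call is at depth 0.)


Each step divides the size by 6 (rounding up); after k steps the size is ceil(n/6^k), which equals 1 exactly when 6^k >= n.
So the depth is the smallest k with 6^k >= 2011422, i.e. ceil(log_6(2011422)).
6^8 = 1679616 < 2011422 <= 10077696 = 6^9
Recursion depth = 9


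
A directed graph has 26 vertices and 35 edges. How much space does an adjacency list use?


Adjacency list: one list head per vertex + one entry per edge
Vertex heads: 26
Edge entries: 35
Total = 26 + 35 = 61


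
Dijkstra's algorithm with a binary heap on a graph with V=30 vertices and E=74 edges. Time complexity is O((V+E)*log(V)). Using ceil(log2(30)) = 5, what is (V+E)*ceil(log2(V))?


Dijkstra with a binary heap: each vertex is extracted once, each edge may relax once.
Each heap operation costs O(log V).
V + E = 30 + 74 = 104
ceil(log2(30)) = 5 (since 2^4 = 16 < 30 <= 32 = 2^5)
Total heap work = (V+E) * ceil(log2(V)) = 104 * 5 = 520


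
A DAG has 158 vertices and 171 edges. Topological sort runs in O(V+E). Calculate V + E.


V = 158 (vertex processing)
E = 171 (edge processing)
V + E = 158 + 171 = 329


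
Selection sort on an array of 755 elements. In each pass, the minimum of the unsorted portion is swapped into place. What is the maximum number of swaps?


Selection sort performs one swap per pass:
  Pass 1: find min in positions 0 to 754, swap with position 0
  Pass 2: find min in positions 1 to 754, swap with position 1
  Pass 3: find min in positions 2 to 754, swap with position 2
  Pass 4: find min in positions 3 to 754, swap with position 3
  Pass 5: find min in positions 4 to 754, swap with position 4
  ... (749 more passes)
Total passes (and swaps) = n - 1 = 755 - 1 = 754


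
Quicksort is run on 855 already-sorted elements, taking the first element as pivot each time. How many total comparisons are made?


Sum of comparisons per partition:
854 + 853 + ... + 1 + 0
= 855 * (855 - 1) / 2
= 855 * 854 / 2
= 365085


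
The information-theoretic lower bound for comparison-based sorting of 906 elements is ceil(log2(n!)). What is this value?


A binary decision tree of height h has at most 2^h leaves and needs at least n! of them, so h >= ceil(log2(n!)).
906! is far too large to multiply out, so use Stirling's series:
  ln(n!) ~ n ln n - n + (1/2) ln(2 pi n) + 1/(12n)  (error below 1/(360 n^3), negligible here)
  ln(906) = 6.8090393
  n ln n = 906 * 6.8090393 = 6168.9896
  (1/2) ln(2 pi * 906) = (1/2) ln(5692.5659) = 4.3235
  1/(12*906) = 0.0001
  ln(906!) ~ 6168.9896 - 906 + 4.3235 + 0.0001 = 5267.3132
Convert to base 2: log2(906!) = 5267.3132 / ln 2 = 5267.3132 / 0.69314718 = 7599.1266
ceil(7599.1266) = 7600


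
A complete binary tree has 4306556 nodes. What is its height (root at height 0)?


In a complete binary tree, level k holds nodes 2^k .. 2^(k+1)-1 (1-indexed).
Height = floor(log2(n)) = floor(log2(4306556)) = 22
Check: 2^22 = 4194304 <= 4306556 < 8388608 = 2^23


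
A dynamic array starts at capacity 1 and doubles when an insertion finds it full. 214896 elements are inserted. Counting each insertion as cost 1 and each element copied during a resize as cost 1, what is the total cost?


n = 214896
Insertion costs: 214896
Resizes copy 1, 2, 4, ... up to the largest power of 2 that is <= n-1 = 214895, i.e. 131072.
Copy costs = 1 + 2 + 4 + 8 + 16 + 32 + 64 + 128 + 256 + 512 + 1024 + 2048 + 4096 + 8192 + 16384 + 32768 + 65536 + 131072 = 262143
Total = 214896 + 262143 = 477039


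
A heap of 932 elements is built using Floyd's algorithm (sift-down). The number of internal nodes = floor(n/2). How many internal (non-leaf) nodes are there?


Leaf nodes occupy roughly half the array.
Sift-down is called for each internal node, starting from the last one.
Internal nodes = floor(n/2) = floor(932/2) = 466


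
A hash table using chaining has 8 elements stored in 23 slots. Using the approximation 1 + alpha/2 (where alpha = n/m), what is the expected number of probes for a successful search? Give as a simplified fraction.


Load factor alpha = n/m = 8/23
Expected probes = 1 + alpha/2 = 1 + 8/(2*23)
= 1 + 8/46
= 46/46 + 8/46
= 54/46
Simplify: 27/23


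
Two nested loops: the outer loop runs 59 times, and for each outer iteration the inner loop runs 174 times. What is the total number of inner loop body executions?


Outer loop: 59 iterations
Inner loop: 174 iterations per outer iteration
Total = 59 * 174 = 10266


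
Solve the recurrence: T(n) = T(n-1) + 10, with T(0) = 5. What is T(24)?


Unrolling the recurrence:
T(24) = T(23) + 10
       = T(22) + 10 + 10
       = T(21) + 10*3
       ...
       = T(0) + 10*24
       = 5 + 240 = 245


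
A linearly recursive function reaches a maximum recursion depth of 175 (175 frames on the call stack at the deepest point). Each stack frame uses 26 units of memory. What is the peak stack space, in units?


Maximum recursion depth = 175 frames
Memory per frame = 26 units
Total stack space = depth * frame_size
= 175 * 26 = 4550


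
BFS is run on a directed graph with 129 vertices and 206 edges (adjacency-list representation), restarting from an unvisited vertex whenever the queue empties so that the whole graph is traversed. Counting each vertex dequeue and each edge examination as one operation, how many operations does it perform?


A full BFS traversal dequeues each vertex exactly once and examines each directed edge exactly once.
V = 129 (vertex processing cost)
E = 206 (edge examination cost)
Total operations proportional to V + E = 129 + 206 = 335


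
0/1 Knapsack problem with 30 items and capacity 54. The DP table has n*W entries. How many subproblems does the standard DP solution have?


The DP table is indexed by (item, capacity).
Rows: 30 items
Columns: 54 capacity values (1 to W)
Total subproblems = 30 * 54 = 1620


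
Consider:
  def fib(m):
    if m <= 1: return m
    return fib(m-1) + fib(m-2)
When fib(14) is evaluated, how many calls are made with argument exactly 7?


Let N(m) = number of times fib(m) is called while evaluating fib(14).
N(14) = 1 (the initial call).
N(13) = 1 (only fib(14) calls it).
For 1 <= m <= 12: fib(m) is called by fib(m+1) and fib(m+2), so
  N(m) = N(m+1) + N(m+2).
fib(0) is called only by fib(2), so N(0) = N(2).
Walk down from m=14:
  N(14)=1, N(13)=1, N(12)=2, N(11)=3, N(10)=5, N(9)=8, N(8)=13, N(7)=21
N(7) = 21


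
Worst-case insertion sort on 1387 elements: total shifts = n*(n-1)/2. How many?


Sum of shifts = 1 + 2 + 3 + ... + 1386
= 1387 * 1386 / 2
= 1922382 / 2
= 961191


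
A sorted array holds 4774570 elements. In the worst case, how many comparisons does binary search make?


Halving sequence: 4774570 -> 2387285 -> 1193642 -> 596821 -> 298410 -> 149205 -> 74602 -> 37301 -> 18650 -> 9325 -> 4662 -> 2331 -> 1165 -> 582 -> 291 -> 145 -> 72 -> 36 -> 18 -> 9 -> 4 -> 2 -> 1
Number of halvings = 22
Max comparisons = 22 + 1 = 23


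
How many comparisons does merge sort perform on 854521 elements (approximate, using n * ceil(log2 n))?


Recursion depth: ceil(log2(854521)) = 20
Each recursion level merges n = 854521 elements
Total = 854521 * 20 = 17090420


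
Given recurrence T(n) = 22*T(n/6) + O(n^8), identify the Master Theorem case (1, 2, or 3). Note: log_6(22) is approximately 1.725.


Master Theorem parameters: a=22, b=6, c=8
log_b(a) = 1.725
Compare b^c with a: 6^8 = 1679616 > 22, so c > log_b(a).
Comparing c=8 vs log_b(a)=1.725:
8 > 1.725 => Case 3
Result: T(n) = O(n^8)
Master Theorem case = 3


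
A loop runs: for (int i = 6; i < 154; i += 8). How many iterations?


Loop starts at i = 6, increments by 8, stops when i >= 154.
Number of iterations = ceil((154 - 6) / 8)
= ceil(148 / 8)
= 19


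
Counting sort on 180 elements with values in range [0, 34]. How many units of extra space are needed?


Output array size: 180 (to store sorted result)
Count array size: 35 (one slot per possible value, range 0 to 34)
Total extra space = 180 + 35 = 215


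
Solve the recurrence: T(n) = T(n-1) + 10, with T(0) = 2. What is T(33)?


Unrolling the recurrence:
T(33) = T(32) + 10
       = T(31) + 10 + 10
       = T(30) + 10*3
       ...
       = T(0) + 10*33
       = 2 + 330 = 332


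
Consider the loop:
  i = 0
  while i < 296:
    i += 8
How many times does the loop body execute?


Starting at i = 0, each iteration adds 8.
Iterations until i >= 296:
  Iteration 1: i = 0 -> i = 8
  Iteration 2: i = 8 -> i = 16
  Iteration 3: i = 16 -> i = 24
  Iteration 4: i = 24 -> i = 32
  Iteration 5: i = 32 -> i = 40
  Iteration 6: i = 40 -> i = 48
  Iteration 7: i = 48 -> i = 56
  Iteration 8: i = 56 -> i = 64
  ... continuing ...
Total iterations = ceil(296/8) = 37


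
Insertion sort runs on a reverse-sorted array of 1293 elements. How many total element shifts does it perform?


Sum of shifts = 1 + 2 + 3 + ... + 1292
= 1293 * 1292 / 2
= 1670556 / 2
= 835278


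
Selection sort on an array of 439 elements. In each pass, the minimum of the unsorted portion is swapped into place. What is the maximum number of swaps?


Selection sort performs one swap per pass:
  Pass 1: find min in positions 0 to 438, swap with position 0
  Pass 2: find min in positions 1 to 438, swap with position 1
  Pass 3: find min in positions 2 to 438, swap with position 2
  Pass 4: find min in positions 3 to 438, swap with position 3
  Pass 5: find min in positions 4 to 438, swap with position 4
  ... (433 more passes)
Total passes (and swaps) = n - 1 = 439 - 1 = 438


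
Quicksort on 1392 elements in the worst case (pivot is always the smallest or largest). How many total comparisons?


In the worst case, each partition step picks the worst pivot:
  Partition 1: 1391 comparisons (n-1 elements to compare)
  Partition 2: 1390 comparisons
  Partition 3: 1389 comparisons
  Partition 4: 1388 comparisons
  Partition 5: 1387 comparisons
  ...
  Last partition: 0 comparisons
Total = (n-1) + (n-2) + ... + 1 + 0 = n*(n-1)/2
= 1392*1391/2 = 968136


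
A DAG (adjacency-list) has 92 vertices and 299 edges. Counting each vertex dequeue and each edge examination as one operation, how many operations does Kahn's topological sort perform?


V = 92 (vertex processing)
E = 299 (edge processing)
V + E = 92 + 299 = 391


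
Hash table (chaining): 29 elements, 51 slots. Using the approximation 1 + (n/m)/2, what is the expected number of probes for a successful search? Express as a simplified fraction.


Computing expected probes:
alpha = 29/51
= 1 + alpha/2
= 1 + 29/(2*51)
= (2*51 + 29) / (2*51)
= 131/102


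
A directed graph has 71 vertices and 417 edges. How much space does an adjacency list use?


Adjacency list: one list head per vertex + one entry per edge
Vertex heads: 71
Edge entries: 417
Total = 71 + 417 = 488


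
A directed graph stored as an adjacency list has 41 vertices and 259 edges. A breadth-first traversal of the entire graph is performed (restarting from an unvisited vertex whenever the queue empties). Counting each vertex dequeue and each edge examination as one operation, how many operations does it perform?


A full BFS traversal dequeues each vertex once and examines each edge once.
Vertex visits: 41
Edge visits: 259
V + E = 41 + 259 = 300


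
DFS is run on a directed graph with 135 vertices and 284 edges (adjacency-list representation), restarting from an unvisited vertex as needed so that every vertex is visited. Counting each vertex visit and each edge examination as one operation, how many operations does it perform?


A full DFS traversal processes each vertex exactly once (push/pop on stack).
Each directed edge is examined once.
V = 135, E = 284
V + E = 419


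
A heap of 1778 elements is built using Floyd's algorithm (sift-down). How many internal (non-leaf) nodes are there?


Leaf nodes occupy roughly half the array.
Sift-down is called for each internal node, starting from the last one.
Internal nodes = floor(n/2) = floor(1778/2) = 889


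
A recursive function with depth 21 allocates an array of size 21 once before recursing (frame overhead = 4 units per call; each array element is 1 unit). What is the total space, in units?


Array allocation: 21 units (allocated once)
Stack frames: 21 deep * 4 per frame = 84 units
Total = 21 + 84 = 105


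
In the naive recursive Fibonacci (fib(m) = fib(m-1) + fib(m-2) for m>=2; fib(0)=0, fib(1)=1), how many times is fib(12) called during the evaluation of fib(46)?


Let N(m) = number of times fib(m) is called while evaluating fib(46).
N(46) = 1 (the initial call).
N(45) = 1 (only fib(46) calls it).
For 1 <= m <= 44: fib(m) is called by fib(m+1) and fib(m+2), so
  N(m) = N(m+1) + N(m+2).
fib(0) is called only by fib(2), so N(0) = N(2).
Walk down from m=46:
  N(46)=1, N(45)=1, N(44)=2, N(43)=3, N(42)=5, N(41)=8, N(40)=13, N(39)=21, N(38)=34, N(37)=55, N(36)=89, N(35)=144, N(34)=233, N(33)=377, N(32)=610, N(31)=987, N(30)=1597, N(29)=2584, N(28)=4181, N(27)=6765, N(26)=10946, N(25)=17711, N(24)=28657, N(23)=46368, N(22)=75025, N(21)=121393, N(20)=196418, N(19)=317811, N(18)=514229, N(17)=832040, N(16)=1346269, N(15)=2178309, N(14)=3524578, N(13)=5702887, N(12)=9227465
N(12) = 9227465


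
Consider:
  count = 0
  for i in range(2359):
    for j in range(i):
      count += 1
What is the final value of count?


For each i, the inner loop runs i times:
  i=0: inner runs 0 times
  i=1: inner runs 1 time
  i=2: inner runs 2 times
  i=3: inner runs 3 times
  i=4: inner runs 4 times
  i=5: inner runs 5 times
  i=6: inner runs 6 times
  i=7: inner runs 7 times
  ...
Total = 0 + 1 + 2 + ... + 2358 = 2359*(2359-1)/2 = 2781261


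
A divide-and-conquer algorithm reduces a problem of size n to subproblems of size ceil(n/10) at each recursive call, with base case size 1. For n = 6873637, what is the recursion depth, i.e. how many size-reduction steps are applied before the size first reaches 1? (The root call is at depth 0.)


Each step divides the size by 10 (rounding up); after k steps the size is ceil(n/10^k), which equals 1 exactly when 10^k >= n.
So the depth is the smallest k with 10^k >= 6873637, i.e. ceil(log_10(6873637)).
10^6 = 1000000 < 6873637 <= 10000000 = 10^7
Recursion depth = 7


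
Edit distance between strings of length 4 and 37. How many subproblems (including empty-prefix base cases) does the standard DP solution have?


The table includes base cases (empty prefixes).
Rows: (m+1) = 5
Columns: (n+1) = 38
Total = 5 * 38 = 190


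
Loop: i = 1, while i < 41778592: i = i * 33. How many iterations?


i multiplies by 33 each step:
i = 1 -> 33 -> 1089 -> 35937 -> 1185921 -> 39135393 -> 1291467969 (stop)
Iterations = ceil(log_33(41778592)) = 6


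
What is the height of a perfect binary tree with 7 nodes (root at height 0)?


A perfect binary tree with 7 nodes:
  7 = 2^3 - 1
  Levels: 0, 1, ..., 2
  Height = 2


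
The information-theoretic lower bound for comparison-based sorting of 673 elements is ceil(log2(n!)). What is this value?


A binary decision tree of height h has at most 2^h leaves and needs at least n! of them, so h >= ceil(log2(n!)).
673! is far too large to multiply out, so use Stirling's series:
  ln(n!) ~ n ln n - n + (1/2) ln(2 pi n) + 1/(12n)  (error below 1/(360 n^3), negligible here)
  ln(673) = 6.5117453
  n ln n = 673 * 6.5117453 = 4382.4046
  (1/2) ln(2 pi * 673) = (1/2) ln(4228.5837) = 4.1748
  1/(12*673) = 0.0001
  ln(673!) ~ 4382.4046 - 673 + 4.1748 + 0.0001 = 3713.5795
Convert to base 2: log2(673!) = 3713.5795 / ln 2 = 3713.5795 / 0.69314718 = 5357.5627
ceil(5357.5627) = 5358


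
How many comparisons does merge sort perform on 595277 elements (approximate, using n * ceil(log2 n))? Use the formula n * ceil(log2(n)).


Recursion depth: ceil(log2(595277)) = 20
Each recursion level merges n = 595277 elements
Total = 595277 * 20 = 11905540


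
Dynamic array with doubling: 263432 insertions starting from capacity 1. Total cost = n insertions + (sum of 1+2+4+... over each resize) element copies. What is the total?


n = 263432
Insertion costs: 263432
Resizes copy 1, 2, 4, ... up to the largest power of 2 that is <= n-1 = 263431, i.e. 262144.
Copy costs = 1 + 2 + 4 + 8 + 16 + 32 + 64 + 128 + 256 + 512 + 1024 + 2048 + 4096 + 8192 + 16384 + 32768 + 65536 + 131072 + 262144 = 524287
Total = 263432 + 524287 = 787719


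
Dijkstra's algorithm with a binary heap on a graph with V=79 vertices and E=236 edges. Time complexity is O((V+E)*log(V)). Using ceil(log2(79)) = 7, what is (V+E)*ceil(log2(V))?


Dijkstra with a binary heap: each vertex is extracted once, each edge may relax once.
Each heap operation costs O(log V).
V + E = 79 + 236 = 315
ceil(log2(79)) = 7 (since 2^6 = 64 < 79 <= 128 = 2^7)
Total heap work = (V+E) * ceil(log2(V)) = 315 * 7 = 2205


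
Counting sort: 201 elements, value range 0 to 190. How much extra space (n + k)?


n = 201 (output array)
k = 191 (count array for 191 distinct values)
Extra space = 201 + 191 = 392


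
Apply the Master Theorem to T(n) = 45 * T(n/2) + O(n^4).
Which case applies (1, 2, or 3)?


The Master Theorem: T(n) = a*T(n/b) + O(n^c)
  a = 45, b = 2, c = 4
log_b(a) = log_2(45) ~ 5.492
Compare b^c with a: 2^4 = 16 < 45, so c < log_b(a).
Since c < log_b(a), Case 1 applies.
T(n) = O(n^(log_2 45)) ~ O(n^5.492)
Master Theorem case = 1


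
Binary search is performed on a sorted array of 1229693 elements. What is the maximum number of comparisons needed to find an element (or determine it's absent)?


Binary search halves the search space each comparison:
  Step 1: search space = 1229693 -> 614846
  Step 2: search space = 614846 -> 307423
  Step 3: search space = 307423 -> 153711
  Step 4: search space = 153711 -> 76855
  Step 5: search space = 76855 -> 38427
  Step 6: search space = 38427 -> 19213
  Step 7: search space = 19213 -> 9606
  Step 8: search space = 9606 -> 4803
  Step 9: search space = 4803 -> 2401
  Step 10: search space = 2401 -> 1200
  Step 11: search space = 1200 -> 600
  Step 12: search space = 600 -> 300
  Step 13: search space = 300 -> 150
  Step 14: search space = 150 -> 75
  Step 15: search space = 75 -> 37
  Step 16: search space = 37 -> 18
  Step 17: search space = 18 -> 9
  Step 18: search space = 9 -> 4
  Step 19: search space = 4 -> 2
  Step 20: search space = 2 -> 1
  Step 21: search space = 1 (final check)
Maximum comparisons = floor(log2(1229693)) + 1 = 20 + 1 = 21


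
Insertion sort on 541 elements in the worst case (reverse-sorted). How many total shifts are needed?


In the worst case (reverse-sorted), each element shifts past all previous:
  Element 1: 1 shifts
  Element 2: 2 shifts
  Element 3: 3 shifts
  Element 4: 4 shifts
  Element 5: 5 shifts
  ...
  Element 540: 540 shifts
Total = 1 + 2 + ... + 540
= 541*(541-1)/2 = 146070


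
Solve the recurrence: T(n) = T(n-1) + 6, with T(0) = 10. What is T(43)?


Unrolling the recurrence:
T(43) = T(42) + 6
       = T(41) + 6 + 6
       = T(40) + 6*3
       ...
       = T(0) + 6*43
       = 10 + 258 = 268


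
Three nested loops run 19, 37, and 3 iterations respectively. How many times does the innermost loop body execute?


Loop 1 (outermost): 19 iterations
Loop 2 (middle): 37 iterations per outer
Loop 3 (innermost): 3 iterations per middle
Total = 19 * 37 * 3 = 2109


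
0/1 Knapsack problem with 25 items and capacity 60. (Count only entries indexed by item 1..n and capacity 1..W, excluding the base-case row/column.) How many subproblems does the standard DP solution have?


The DP table is indexed by (item, capacity).
Rows: 25 items
Columns: 60 capacity values (1 to W)
Total subproblems = 25 * 60 = 1500


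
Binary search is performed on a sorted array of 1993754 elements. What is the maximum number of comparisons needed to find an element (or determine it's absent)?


Binary search halves the search space each comparison:
  Step 1: search space = 1993754 -> 996877
  Step 2: search space = 996877 -> 498438
  Step 3: search space = 498438 -> 249219
  Step 4: search space = 249219 -> 124609
  Step 5: search space = 124609 -> 62304
  Step 6: search space = 62304 -> 31152
  Step 7: search space = 31152 -> 15576
  Step 8: search space = 15576 -> 7788
  Step 9: search space = 7788 -> 3894
  Step 10: search space = 3894 -> 1947
  Step 11: search space = 1947 -> 973
  Step 12: search space = 973 -> 486
  Step 13: search space = 486 -> 243
  Step 14: search space = 243 -> 121
  Step 15: search space = 121 -> 60
  Step 16: search space = 60 -> 30
  Step 17: search space = 30 -> 15
  Step 18: search space = 15 -> 7
  Step 19: search space = 7 -> 3
  Step 20: search space = 3 -> 1
  Step 21: search space = 1 (final check)
Maximum comparisons = floor(log2(1993754)) + 1 = 20 + 1 = 21


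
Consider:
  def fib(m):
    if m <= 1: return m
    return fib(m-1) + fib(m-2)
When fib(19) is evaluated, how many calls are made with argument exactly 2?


Let N(m) = number of times fib(m) is called while evaluating fib(19).
N(19) = 1 (the initial call).
N(18) = 1 (only fib(19) calls it).
For 1 <= m <= 17: fib(m) is called by fib(m+1) and fib(m+2), so
  N(m) = N(m+1) + N(m+2).
fib(0) is called only by fib(2), so N(0) = N(2).
Walk down from m=19:
  N(19)=1, N(18)=1, N(17)=2, N(16)=3, N(15)=5, N(14)=8, N(13)=13, N(12)=21, N(11)=34, N(10)=55, N(9)=89, N(8)=144, N(7)=233, N(6)=377, N(5)=610, N(4)=987, N(3)=1597, N(2)=2584
N(2) = 2584


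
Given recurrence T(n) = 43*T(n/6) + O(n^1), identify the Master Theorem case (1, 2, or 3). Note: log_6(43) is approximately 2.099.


Master Theorem parameters: a=43, b=6, c=1
log_b(a) = 2.099
Compare b^c with a: 6^1 = 6 < 43, so c < log_b(a).
Comparing c=1 vs log_b(a)=2.099:
1 < 2.099 => Case 1
Result: T(n) = O(n^(log_6 43)) ~ O(n^2.099)
Master Theorem case = 1


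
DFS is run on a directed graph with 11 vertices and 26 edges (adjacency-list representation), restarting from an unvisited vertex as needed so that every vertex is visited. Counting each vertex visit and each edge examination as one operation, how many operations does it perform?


A full DFS traversal processes each vertex exactly once (push/pop on stack).
Each directed edge is examined once.
V = 11, E = 26
V + E = 37


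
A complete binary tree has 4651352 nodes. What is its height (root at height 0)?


In a complete binary tree, level k holds nodes 2^k .. 2^(k+1)-1 (1-indexed).
Height = floor(log2(n)) = floor(log2(4651352)) = 22
Check: 2^22 = 4194304 <= 4651352 < 8388608 = 2^23


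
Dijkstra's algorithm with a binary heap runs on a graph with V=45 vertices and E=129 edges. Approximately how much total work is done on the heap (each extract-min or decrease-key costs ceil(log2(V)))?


Dijkstra with a binary heap: each vertex is extracted once, each edge may relax once.
Each heap operation costs O(log V).
V + E = 45 + 129 = 174
ceil(log2(45)) = 6 (since 2^5 = 32 < 45 <= 64 = 2^6)
Total heap work = (V+E) * ceil(log2(V)) = 174 * 6 = 1044


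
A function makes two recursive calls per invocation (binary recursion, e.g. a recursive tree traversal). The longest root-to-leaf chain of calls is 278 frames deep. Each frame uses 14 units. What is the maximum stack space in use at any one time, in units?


Binary recursion: the two calls run one after the other, so only one root-to-leaf chain of frames is on the stack at a time.
Maximum depth (longest chain) = 278 frames
Each frame = 14 units
Max stack space = 278 * 14 = 3892


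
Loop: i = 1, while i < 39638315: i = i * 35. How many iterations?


i multiplies by 35 each step:
i = 1 -> 35 -> 1225 -> 42875 -> 1500625 -> 52521875 (stop)
Iterations = ceil(log_35(39638315)) = 5


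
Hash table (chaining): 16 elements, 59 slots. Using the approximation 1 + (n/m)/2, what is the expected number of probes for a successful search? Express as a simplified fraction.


Computing expected probes:
alpha = 16/59
= 1 + alpha/2
= 1 + 16/(2*59)
= (2*59 + 16) / (2*59)
= 134/118 = 67/59


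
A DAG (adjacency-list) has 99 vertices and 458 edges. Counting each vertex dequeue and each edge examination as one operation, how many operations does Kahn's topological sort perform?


V = 99 (vertex processing)
E = 458 (edge processing)
V + E = 99 + 458 = 557


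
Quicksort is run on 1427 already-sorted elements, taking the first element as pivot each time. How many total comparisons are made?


Sum of comparisons per partition:
1426 + 1425 + ... + 1 + 0
= 1427 * (1427 - 1) / 2
= 1427 * 1426 / 2
= 1017451


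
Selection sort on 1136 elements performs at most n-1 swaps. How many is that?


Each of the 1135 passes places one element in its final position.
Pass 1: swap minimum into position 0
Pass 2: swap minimum of remaining into position 1
...
Pass 1135: last two elements, one swap
Maximum swaps = 1136 - 1 = 1135


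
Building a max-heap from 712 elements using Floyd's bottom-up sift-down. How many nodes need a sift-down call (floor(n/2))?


In a heap of 712 elements (0-indexed array):
  Last element index: 711
  Parent of last element: floor((711 - 1) / 2) = 355
  Internal nodes: indices 0 to 355
  Count = floor(712/2) = 356


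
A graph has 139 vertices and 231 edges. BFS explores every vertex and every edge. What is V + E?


A full BFS traversal dequeues each vertex once and examines each edge once.
Vertex visits: 139
Edge visits: 231
V + E = 139 + 231 = 370


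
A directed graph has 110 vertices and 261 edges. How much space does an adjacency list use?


Adjacency list: one list head per vertex + one entry per edge
Vertex heads: 110
Edge entries: 261
Total = 110 + 261 = 371


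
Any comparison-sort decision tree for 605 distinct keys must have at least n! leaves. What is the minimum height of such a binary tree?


A binary decision tree of height h has at most 2^h leaves and needs at least n! of them, so h >= ceil(log2(n!)).
605! is far too large to multiply out, so use Stirling's series:
  ln(n!) ~ n ln n - n + (1/2) ln(2 pi n) + 1/(12n)  (error below 1/(360 n^3), negligible here)
  ln(605) = 6.4052285
  n ln n = 605 * 6.4052285 = 3875.1632
  (1/2) ln(2 pi * 605) = (1/2) ln(3801.3271) = 4.1216
  1/(12*605) = 0.0001
  ln(605!) ~ 3875.1632 - 605 + 4.1216 + 0.0001 = 3274.2849
Convert to base 2: log2(605!) = 3274.2849 / ln 2 = 3274.2849 / 0.69314718 = 4723.7946
ceil(4723.7946) = 4724


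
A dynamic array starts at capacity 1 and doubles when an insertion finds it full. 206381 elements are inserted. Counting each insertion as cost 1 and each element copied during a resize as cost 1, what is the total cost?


n = 206381
Insertion costs: 206381
Resizes copy 1, 2, 4, ... up to the largest power of 2 that is <= n-1 = 206380, i.e. 131072.
Copy costs = 1 + 2 + 4 + 8 + 16 + 32 + 64 + 128 + 256 + 512 + 1024 + 2048 + 4096 + 8192 + 16384 + 32768 + 65536 + 131072 = 262143
Total = 206381 + 262143 = 468524


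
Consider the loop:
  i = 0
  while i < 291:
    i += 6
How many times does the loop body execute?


Starting at i = 0, each iteration adds 6.
Iterations until i >= 291:
  Iteration 1: i = 0 -> i = 6
  Iteration 2: i = 6 -> i = 12
  Iteration 3: i = 12 -> i = 18
  Iteration 4: i = 18 -> i = 24
  Iteration 5: i = 24 -> i = 30
  Iteration 6: i = 30 -> i = 36
  Iteration 7: i = 36 -> i = 42
  Iteration 8: i = 42 -> i = 48
  ... continuing ...
Total iterations = ceil(291/6) = 49


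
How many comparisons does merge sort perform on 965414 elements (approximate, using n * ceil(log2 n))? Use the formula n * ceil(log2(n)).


Recursion depth: ceil(log2(965414)) = 20
Each recursion level merges n = 965414 elements
Total = 965414 * 20 = 19308280


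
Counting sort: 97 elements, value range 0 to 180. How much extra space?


n = 97 (output array)
k = 181 (count array for 181 distinct values)
Extra space = 97 + 181 = 278


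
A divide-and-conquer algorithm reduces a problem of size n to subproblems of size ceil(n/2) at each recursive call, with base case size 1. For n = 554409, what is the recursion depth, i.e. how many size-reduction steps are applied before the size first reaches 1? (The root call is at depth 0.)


Each step divides the size by 2 (rounding up); after k steps the size is ceil(n/2^k), which equals 1 exactly when 2^k >= n.
So the depth is the smallest k with 2^k >= 554409, i.e. ceil(log_2(554409)).
2^19 = 524288 < 554409 <= 1048576 = 2^20
Recursion depth = 20


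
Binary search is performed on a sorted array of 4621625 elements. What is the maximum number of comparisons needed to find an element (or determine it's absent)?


Binary search halves the search space each comparison:
  Step 1: search space = 4621625 -> 2310812
  Step 2: search space = 2310812 -> 1155406
  Step 3: search space = 1155406 -> 577703
  Step 4: search space = 577703 -> 288851
  Step 5: search space = 288851 -> 144425
  Step 6: search space = 144425 -> 72212
  Step 7: search space = 72212 -> 36106
  Step 8: search space = 36106 -> 18053
  Step 9: search space = 18053 -> 9026
  Step 10: search space = 9026 -> 4513
  Step 11: search space = 4513 -> 2256
  Step 12: search space = 2256 -> 1128
  Step 13: search space = 1128 -> 564
  Step 14: search space = 564 -> 282
  Step 15: search space = 282 -> 141
  Step 16: search space = 141 -> 70
  Step 17: search space = 70 -> 35
  Step 18: search space = 35 -> 17
  Step 19: search space = 17 -> 8
  Step 20: search space = 8 -> 4
  Step 21: search space = 4 -> 2
  Step 22: search space = 2 -> 1
  Step 23: search space = 1 (final check)
Maximum comparisons = floor(log2(4621625)) + 1 = 22 + 1 = 23


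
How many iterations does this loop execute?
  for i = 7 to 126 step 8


The loop variable i takes values starting at 7 and increments by 8 each iteration.
Sequence: i = 7, 15, 23, 31, 39, 47, 55, 63, 71, ...
The upper bound 126 is inclusive, so the count is floor((last - first) / step) + 1:
floor((126 - 7) / 8) + 1 = floor(119/8) + 1 = 14 + 1 = 15


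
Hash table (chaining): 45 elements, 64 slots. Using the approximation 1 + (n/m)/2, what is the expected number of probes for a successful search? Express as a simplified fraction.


Computing expected probes:
alpha = 45/64
= 1 + alpha/2
= 1 + 45/(2*64)
= (2*64 + 45) / (2*64)
= 173/128


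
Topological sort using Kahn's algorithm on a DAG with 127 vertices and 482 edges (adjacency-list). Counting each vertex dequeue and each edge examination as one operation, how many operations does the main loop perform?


Kahn's algorithm:
  1. Compute in-degrees: O(V + E)
  2. Process queue: each vertex dequeued once (O(V))
     each edge examined once (O(E))
Total = V + E = 127 + 482 = 609


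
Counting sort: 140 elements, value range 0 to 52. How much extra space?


n = 140 (output array)
k = 53 (count array for 53 distinct values)
Extra space = 140 + 53 = 193


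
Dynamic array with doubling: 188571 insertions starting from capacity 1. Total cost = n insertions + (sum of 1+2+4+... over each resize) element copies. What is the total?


n = 188571
Insertion costs: 188571
Resizes copy 1, 2, 4, ... up to the largest power of 2 that is <= n-1 = 188570, i.e. 131072.
Copy costs = 1 + 2 + 4 + 8 + 16 + 32 + 64 + 128 + 256 + 512 + 1024 + 2048 + 4096 + 8192 + 16384 + 32768 + 65536 + 131072 = 262143
Total = 188571 + 262143 = 450714


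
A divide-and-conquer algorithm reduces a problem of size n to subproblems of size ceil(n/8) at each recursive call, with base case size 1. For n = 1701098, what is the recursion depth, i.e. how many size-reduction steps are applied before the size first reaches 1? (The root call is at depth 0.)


Each step divides the size by 8 (rounding up); after k steps the size is ceil(n/8^k), which equals 1 exactly when 8^k >= n.
So the depth is the smallest k with 8^k >= 1701098, i.e. ceil(log_8(1701098)).
8^6 = 262144 < 1701098 <= 2097152 = 8^7
Recursion depth = 7


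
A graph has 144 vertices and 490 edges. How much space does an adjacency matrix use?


Adjacency matrix: V x V grid of entries
Space = V^2 = 144^2 = 144 * 144 = 20736


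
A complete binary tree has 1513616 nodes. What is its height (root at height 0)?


In a complete binary tree, level k holds nodes 2^k .. 2^(k+1)-1 (1-indexed).
Height = floor(log2(n)) = floor(log2(1513616)) = 20
Check: 2^20 = 1048576 <= 1513616 < 2097152 = 2^21


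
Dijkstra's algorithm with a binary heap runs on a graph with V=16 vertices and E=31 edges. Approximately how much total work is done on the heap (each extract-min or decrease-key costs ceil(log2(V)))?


Dijkstra with a binary heap: each vertex is extracted once, each edge may relax once.
Each heap operation costs O(log V).
V + E = 16 + 31 = 47
ceil(log2(16)) = 4 (since 2^3 = 8 < 16 <= 16 = 2^4)
Total heap work = (V+E) * ceil(log2(V)) = 47 * 4 = 188


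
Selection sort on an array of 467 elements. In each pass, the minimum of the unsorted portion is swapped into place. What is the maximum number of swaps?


Selection sort performs one swap per pass:
  Pass 1: find min in positions 0 to 466, swap with position 0
  Pass 2: find min in positions 1 to 466, swap with position 1
  Pass 3: find min in positions 2 to 466, swap with position 2
  Pass 4: find min in positions 3 to 466, swap with position 3
  Pass 5: find min in positions 4 to 466, swap with position 4
  ... (461 more passes)
Total passes (and swaps) = n - 1 = 467 - 1 = 466


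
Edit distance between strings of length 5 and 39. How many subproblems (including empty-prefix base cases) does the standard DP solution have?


The table includes base cases (empty prefixes).
Rows: (m+1) = 6
Columns: (n+1) = 40
Total = 6 * 40 = 240


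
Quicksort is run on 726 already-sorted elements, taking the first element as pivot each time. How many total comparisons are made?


Sum of comparisons per partition:
725 + 724 + ... + 1 + 0
= 726 * (726 - 1) / 2
= 726 * 725 / 2
= 263175


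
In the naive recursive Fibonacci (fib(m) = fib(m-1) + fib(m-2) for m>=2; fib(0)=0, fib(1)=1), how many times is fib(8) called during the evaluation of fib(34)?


Let N(m) = number of times fib(m) is called while evaluating fib(34).
N(34) = 1 (the initial call).
N(33) = 1 (only fib(34) calls it).
For 1 <= m <= 32: fib(m) is called by fib(m+1) and fib(m+2), so
  N(m) = N(m+1) + N(m+2).
fib(0) is called only by fib(2), so N(0) = N(2).
Walk down from m=34:
  N(34)=1, N(33)=1, N(32)=2, N(31)=3, N(30)=5, N(29)=8, N(28)=13, N(27)=21, N(26)=34, N(25)=55, N(24)=89, N(23)=144, N(22)=233, N(21)=377, N(20)=610, N(19)=987, N(18)=1597, N(17)=2584, N(16)=4181, N(15)=6765, N(14)=10946, N(13)=17711, N(12)=28657, N(11)=46368, N(10)=75025, N(9)=121393, N(8)=196418
N(8) = 196418
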